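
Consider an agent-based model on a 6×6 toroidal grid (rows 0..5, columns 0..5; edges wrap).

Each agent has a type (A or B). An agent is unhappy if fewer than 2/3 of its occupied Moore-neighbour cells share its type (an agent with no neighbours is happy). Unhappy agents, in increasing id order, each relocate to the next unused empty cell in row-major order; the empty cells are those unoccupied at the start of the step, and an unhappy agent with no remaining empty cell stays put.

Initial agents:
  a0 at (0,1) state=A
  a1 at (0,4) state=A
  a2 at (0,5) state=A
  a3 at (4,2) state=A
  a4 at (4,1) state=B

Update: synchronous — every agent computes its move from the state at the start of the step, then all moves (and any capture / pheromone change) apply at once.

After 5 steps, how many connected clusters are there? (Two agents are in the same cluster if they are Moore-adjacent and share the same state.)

2

t=1: a0@(0,1):A a1@(0,4):A a2@(0,5):A a3@(0,0):A a4@(0,2):B
t=2: a0@(0,3):A a1@(0,4):A a2@(0,5):A a3@(0,0):A a4@(1,0):B
t=3: a0@(0,3):A a1@(0,4):A a2@(0,5):A a3@(0,1):A a4@(0,2):B
t=4: a0@(0,0):A a1@(0,4):A a2@(0,5):A a3@(1,0):A a4@(1,1):B
t=5: a0@(0,0):A a1@(0,4):A a2@(0,5):A a3@(1,0):A a4@(0,1):B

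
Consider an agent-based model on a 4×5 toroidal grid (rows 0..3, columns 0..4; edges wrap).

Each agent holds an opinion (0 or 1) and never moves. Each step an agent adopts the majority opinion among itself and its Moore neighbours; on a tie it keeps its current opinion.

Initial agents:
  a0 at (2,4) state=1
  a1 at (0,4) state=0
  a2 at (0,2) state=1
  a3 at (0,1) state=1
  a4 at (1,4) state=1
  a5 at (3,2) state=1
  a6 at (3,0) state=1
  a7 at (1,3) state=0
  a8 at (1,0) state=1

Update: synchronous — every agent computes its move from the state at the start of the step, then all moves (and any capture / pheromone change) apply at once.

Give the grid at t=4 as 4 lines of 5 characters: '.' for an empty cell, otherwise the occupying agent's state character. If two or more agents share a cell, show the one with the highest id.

.11.1
1..11
....1
1.1..

t=1: a0@(2,4):1 a1@(0,4):1 a2@(0,2):1 a3@(0,1):1 a4@(1,4):1 a5@(3,2):1 a6@(3,0):1 a7@(1,3):1 a8@(1,0):1
t=2: (unchanged — steady state)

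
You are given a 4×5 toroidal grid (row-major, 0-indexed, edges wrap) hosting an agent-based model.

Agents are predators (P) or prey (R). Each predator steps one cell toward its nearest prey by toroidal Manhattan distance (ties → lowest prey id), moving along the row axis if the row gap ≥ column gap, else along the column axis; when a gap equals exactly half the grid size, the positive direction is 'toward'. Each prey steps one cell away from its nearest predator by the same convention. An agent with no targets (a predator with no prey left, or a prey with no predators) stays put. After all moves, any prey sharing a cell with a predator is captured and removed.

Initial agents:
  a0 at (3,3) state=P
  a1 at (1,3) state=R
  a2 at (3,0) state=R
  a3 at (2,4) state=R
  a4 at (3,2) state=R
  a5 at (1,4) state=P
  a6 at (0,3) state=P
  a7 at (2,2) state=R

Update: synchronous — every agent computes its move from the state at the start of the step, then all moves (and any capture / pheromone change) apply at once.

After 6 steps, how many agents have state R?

5

t=1: a0@(3,2):P a1@(1,2):R a2@(3,1):R a3@(3,4):R a4@(3,1):R a5@(1,3):P a6@(1,3):P a7@(1,2):R
t=2: a0@(3,1):P a1@(1,1):R a2@(3,0):R a3@(3,0):R a4@(3,0):R a5@(1,2):P a6@(1,2):P a7@(1,1):R
t=3: a0@(3,0):P a1@(1,0):R a2@(3,4):R a3@(3,4):R a4@(3,4):R a5@(1,1):P a6@(1,1):P a7@(1,0):R
t=4: a0@(3,4):P a1@(1,4):R a2@(3,3):R a3@(3,3):R a4@(3,3):R a5@(1,0):P a6@(1,0):P a7@(1,4):R
t=5: a0@(3,3):P a1@(1,3):R a2@(3,2):R a3@(3,2):R a4@(3,2):R a5@(1,4):P a6@(1,4):P a7@(1,3):R
t=6: a0@(3,2):P a1@(1,2):R a2@(3,1):R a3@(3,1):R a4@(3,1):R a5@(1,3):P a6@(1,3):P a7@(1,2):R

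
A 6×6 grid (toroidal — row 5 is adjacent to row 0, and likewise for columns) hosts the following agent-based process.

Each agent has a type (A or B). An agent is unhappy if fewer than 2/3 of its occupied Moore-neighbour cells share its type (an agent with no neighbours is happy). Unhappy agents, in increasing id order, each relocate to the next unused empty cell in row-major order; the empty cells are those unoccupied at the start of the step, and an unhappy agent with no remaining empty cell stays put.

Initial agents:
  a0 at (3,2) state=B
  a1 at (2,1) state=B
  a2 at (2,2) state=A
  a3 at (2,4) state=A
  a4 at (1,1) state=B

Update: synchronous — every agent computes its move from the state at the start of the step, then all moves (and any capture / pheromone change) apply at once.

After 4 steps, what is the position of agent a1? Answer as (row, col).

t=1: a0@(0,0):B a1@(2,1):B a2@(0,1):A a3@(2,4):A a4@(0,2):B
t=2: a0@(0,3):B a1@(2,1):B a2@(0,4):A a3@(2,4):A a4@(0,5):B
t=3: a0@(0,0):B a1@(2,1):B a2@(0,1):A a3@(2,4):A a4@(0,2):B
t=4: a0@(0,3):B a1@(2,1):B a2@(0,4):A a3@(2,4):A a4@(0,5):B

(2, 1)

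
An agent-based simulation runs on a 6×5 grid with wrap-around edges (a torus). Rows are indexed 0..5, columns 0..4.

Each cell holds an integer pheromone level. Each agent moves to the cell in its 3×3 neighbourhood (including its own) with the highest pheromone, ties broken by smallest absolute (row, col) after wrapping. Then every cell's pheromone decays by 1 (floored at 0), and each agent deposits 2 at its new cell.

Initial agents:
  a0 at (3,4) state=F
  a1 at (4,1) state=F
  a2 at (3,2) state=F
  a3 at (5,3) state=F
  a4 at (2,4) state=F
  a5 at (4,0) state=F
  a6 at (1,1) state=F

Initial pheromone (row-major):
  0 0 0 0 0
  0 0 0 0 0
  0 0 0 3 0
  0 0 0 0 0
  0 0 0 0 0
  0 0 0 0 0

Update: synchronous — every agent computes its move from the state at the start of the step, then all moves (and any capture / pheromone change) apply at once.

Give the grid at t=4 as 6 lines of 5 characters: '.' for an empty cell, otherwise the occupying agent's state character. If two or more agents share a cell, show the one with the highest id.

F.F..
.....
...F.
F....
.....
.....

t=1: a0@(2,3) a1@(3,0) a2@(2,3) a3@(0,2) a4@(2,3) a5@(3,0) a6@(0,0) | pheromone: 2 0 2 0 0 / 0 0 0 0 0 / 0 0 0 8 0 / 4 0 0 0 0 / 0 0 0 0 0 / 0 0 0 0 0
t=2: a0@(2,3) a1@(3,0) a2@(2,3) a3@(0,2) a4@(2,3) a5@(3,0) a6@(0,0) | pheromone: 3 0 3 0 0 / 0 0 0 0 0 / 0 0 0 13 0 / 7 0 0 0 0 / 0 0 0 0 0 / 0 0 0 0 0
t=3: a0@(2,3) a1@(3,0) a2@(2,3) a3@(0,2) a4@(2,3) a5@(3,0) a6@(0,0) | pheromone: 4 0 4 0 0 / 0 0 0 0 0 / 0 0 0 18 0 / 10 0 0 0 0 / 0 0 0 0 0 / 0 0 0 0 0
t=4: a0@(2,3) a1@(3,0) a2@(2,3) a3@(0,2) a4@(2,3) a5@(3,0) a6@(0,0) | pheromone: 5 0 5 0 0 / 0 0 0 0 0 / 0 0 0 23 0 / 13 0 0 0 0 / 0 0 0 0 0 / 0 0 0 0 0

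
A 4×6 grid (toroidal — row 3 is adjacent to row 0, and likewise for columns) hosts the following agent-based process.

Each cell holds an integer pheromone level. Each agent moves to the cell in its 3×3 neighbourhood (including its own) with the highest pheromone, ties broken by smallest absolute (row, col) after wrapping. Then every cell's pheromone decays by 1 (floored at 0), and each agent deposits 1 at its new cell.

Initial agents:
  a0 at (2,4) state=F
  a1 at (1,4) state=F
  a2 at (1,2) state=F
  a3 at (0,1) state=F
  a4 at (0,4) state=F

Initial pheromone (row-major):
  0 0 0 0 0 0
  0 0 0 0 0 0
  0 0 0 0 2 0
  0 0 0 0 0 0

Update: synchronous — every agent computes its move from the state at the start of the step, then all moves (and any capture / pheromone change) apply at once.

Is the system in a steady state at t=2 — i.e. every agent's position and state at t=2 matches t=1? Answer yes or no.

no

t=1: a0@(2,4) a1@(2,4) a2@(0,1) a3@(0,0) a4@(0,3) | pheromone: 1 1 0 1 0 0 / 0 0 0 0 0 0 / 0 0 0 0 3 0 / 0 0 0 0 0 0
t=2: a0@(2,4) a1@(2,4) a2@(0,0) a3@(0,0) a4@(0,3) | pheromone: 2 0 0 1 0 0 / 0 0 0 0 0 0 / 0 0 0 0 4 0 / 0 0 0 0 0 0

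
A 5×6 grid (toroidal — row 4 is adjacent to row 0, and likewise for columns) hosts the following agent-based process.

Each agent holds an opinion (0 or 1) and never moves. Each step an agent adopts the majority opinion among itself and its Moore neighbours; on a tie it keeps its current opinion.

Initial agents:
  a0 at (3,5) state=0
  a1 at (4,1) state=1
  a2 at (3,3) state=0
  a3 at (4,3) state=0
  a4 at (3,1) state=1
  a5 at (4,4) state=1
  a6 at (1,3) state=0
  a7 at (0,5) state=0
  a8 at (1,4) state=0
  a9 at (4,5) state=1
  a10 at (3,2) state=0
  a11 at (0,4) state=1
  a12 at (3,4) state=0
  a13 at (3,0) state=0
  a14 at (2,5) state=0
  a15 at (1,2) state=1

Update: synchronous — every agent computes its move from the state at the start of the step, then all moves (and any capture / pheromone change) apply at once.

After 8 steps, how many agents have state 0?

t=1: a0@(3,5):0 a1@(4,1):1 a2@(3,3):0 a3@(4,3):0 a4@(3,1):1 a5@(4,4):0 a6@(1,3):0 a7@(0,5):1 a8@(1,4):0 a9@(4,5):0 a10@(3,2):0 a11@(0,4):0 a12@(3,4):0 a13@(3,0):0 a14@(2,5):0 a15@(1,2):1
t=2: a0@(3,5):0 a1@(4,1):1 a2@(3,3):0 a3@(4,3):0 a4@(3,1):1 a5@(4,4):0 a6@(1,3):0 a7@(0,5):0 a8@(1,4):0 a9@(4,5):0 a10@(3,2):0 a11@(0,4):0 a12@(3,4):0 a13@(3,0):0 a14@(2,5):0 a15@(1,2):1
t=3: (unchanged — steady state)

13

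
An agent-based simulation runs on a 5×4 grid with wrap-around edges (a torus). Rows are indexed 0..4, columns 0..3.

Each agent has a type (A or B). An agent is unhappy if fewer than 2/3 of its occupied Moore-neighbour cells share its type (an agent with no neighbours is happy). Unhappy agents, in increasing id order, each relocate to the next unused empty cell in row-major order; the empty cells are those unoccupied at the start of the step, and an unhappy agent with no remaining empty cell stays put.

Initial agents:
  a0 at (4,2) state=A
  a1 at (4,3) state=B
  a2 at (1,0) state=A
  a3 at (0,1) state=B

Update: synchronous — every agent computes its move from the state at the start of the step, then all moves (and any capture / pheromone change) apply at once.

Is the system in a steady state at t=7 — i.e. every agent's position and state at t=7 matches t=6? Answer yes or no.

t=1: a0@(0,0):A a1@(0,2):B a2@(0,3):A a3@(1,1):B
t=2: a0@(0,1):A a1@(1,0):B a2@(1,2):A a3@(1,3):B
t=3: a0@(0,0):A a1@(0,2):B a2@(0,3):A a3@(1,1):B
t=4: a0@(0,1):A a1@(1,0):B a2@(1,2):A a3@(1,3):B
t=5: a0@(0,0):A a1@(0,2):B a2@(0,3):A a3@(1,1):B
t=6: a0@(0,1):A a1@(1,0):B a2@(1,2):A a3@(1,3):B
t=7: a0@(0,0):A a1@(0,2):B a2@(0,3):A a3@(1,1):B

no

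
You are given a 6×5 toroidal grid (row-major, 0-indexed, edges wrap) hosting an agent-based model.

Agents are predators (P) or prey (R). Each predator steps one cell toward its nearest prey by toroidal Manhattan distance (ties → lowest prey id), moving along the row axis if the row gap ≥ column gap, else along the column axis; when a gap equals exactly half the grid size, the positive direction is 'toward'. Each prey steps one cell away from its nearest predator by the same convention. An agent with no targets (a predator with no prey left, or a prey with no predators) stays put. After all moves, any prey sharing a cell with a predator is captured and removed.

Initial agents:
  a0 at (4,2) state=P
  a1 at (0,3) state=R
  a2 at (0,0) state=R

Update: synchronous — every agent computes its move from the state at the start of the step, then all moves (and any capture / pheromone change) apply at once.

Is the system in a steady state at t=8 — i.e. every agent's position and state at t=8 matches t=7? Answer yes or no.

t=1: a0@(5,2):P a1@(1,3):R a2@(1,0):R
t=2: a0@(0,2):P a1@(2,3):R a2@(2,0):R
t=3: a0@(1,2):P a1@(3,3):R a2@(3,0):R
t=4: a0@(2,2):P a1@(4,3):R a2@(4,0):R
t=5: a0@(3,2):P a1@(5,3):R a2@(5,0):R
t=6: a0@(4,2):P a1@(0,3):R a2@(0,0):R
t=7: a0@(5,2):P a1@(1,3):R a2@(1,0):R
t=8: a0@(0,2):P a1@(2,3):R a2@(2,0):R

no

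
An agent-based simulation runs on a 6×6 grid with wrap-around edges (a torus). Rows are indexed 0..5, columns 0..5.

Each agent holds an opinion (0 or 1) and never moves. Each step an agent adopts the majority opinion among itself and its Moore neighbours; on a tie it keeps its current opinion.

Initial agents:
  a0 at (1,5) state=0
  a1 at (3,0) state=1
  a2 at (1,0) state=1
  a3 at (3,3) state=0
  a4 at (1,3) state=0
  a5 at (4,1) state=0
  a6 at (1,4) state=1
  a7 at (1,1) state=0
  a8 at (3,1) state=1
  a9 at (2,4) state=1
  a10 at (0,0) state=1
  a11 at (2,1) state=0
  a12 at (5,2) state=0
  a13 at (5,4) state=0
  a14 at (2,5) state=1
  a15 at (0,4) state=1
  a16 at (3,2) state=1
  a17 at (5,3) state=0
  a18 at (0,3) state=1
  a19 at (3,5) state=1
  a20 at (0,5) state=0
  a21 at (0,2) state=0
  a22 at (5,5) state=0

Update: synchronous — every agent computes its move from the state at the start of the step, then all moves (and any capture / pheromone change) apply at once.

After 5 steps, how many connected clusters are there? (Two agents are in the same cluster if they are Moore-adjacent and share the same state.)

t=1: a0@(1,5):1 a1@(3,0):1 a2@(1,0):0 a3@(3,3):1 a4@(1,3):1 a5@(4,1):1 a6@(1,4):1 a7@(1,1):0 a8@(3,1):1 a9@(2,4):1 a10@(0,0):0 a11@(2,1):1 a12@(5,2):0 a13@(5,4):0 a14@(2,5):1 a15@(0,4):0 a16@(3,2):0 a17@(5,3):0 a18@(0,3):0 a19@(3,5):1 a20@(0,5):0 a21@(0,2):0 a22@(5,5):0
t=2: a0@(1,5):1 a1@(3,0):1 a2@(1,0):0 a3@(3,3):1 a4@(1,3):1 a5@(4,1):1 a6@(1,4):1 a7@(1,1):0 a8@(3,1):1 a9@(2,4):1 a10@(0,0):0 a11@(2,1):1 a12@(5,2):0 a13@(5,4):0 a14@(2,5):1 a15@(0,4):0 a16@(3,2):1 a17@(5,3):0 a18@(0,3):0 a19@(3,5):1 a20@(0,5):0 a21@(0,2):0 a22@(5,5):0
t=3: (unchanged — steady state)

2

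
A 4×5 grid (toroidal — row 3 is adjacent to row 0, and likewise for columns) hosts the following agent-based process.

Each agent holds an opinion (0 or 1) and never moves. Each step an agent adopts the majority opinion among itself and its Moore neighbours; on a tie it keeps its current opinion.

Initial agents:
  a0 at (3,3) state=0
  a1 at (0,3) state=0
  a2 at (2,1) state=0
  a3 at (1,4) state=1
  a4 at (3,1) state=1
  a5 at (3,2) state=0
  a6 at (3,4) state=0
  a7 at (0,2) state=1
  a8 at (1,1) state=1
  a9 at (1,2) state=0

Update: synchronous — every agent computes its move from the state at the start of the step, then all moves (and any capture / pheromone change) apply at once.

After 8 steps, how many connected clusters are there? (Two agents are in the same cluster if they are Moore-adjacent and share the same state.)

2

t=1: a0@(3,3):0 a1@(0,3):0 a2@(2,1):0 a3@(1,4):1 a4@(3,1):1 a5@(3,2):0 a6@(3,4):0 a7@(0,2):0 a8@(1,1):1 a9@(1,2):0
t=2: a0@(3,3):0 a1@(0,3):0 a2@(2,1):0 a3@(1,4):1 a4@(3,1):0 a5@(3,2):0 a6@(3,4):0 a7@(0,2):0 a8@(1,1):0 a9@(1,2):0
t=3: (unchanged — steady state)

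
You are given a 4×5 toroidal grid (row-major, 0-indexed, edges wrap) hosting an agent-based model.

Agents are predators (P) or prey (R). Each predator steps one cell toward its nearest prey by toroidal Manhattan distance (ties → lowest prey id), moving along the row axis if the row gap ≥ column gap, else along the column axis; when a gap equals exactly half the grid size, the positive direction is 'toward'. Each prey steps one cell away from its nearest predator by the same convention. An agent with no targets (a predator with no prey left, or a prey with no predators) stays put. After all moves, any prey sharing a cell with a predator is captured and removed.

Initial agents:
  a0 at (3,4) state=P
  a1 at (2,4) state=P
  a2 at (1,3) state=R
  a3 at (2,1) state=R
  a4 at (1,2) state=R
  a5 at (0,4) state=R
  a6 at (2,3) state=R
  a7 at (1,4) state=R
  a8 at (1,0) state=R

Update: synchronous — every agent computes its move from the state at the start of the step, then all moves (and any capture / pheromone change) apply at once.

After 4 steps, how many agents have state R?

5

t=1: a0@(0,4):P a1@(2,3):P a2@(0,3):R a3@(2,2):R a4@(1,1):R a5@(1,4):R a6@(2,2):R a8@(0,0):R
t=2: a0@(0,3):P a1@(2,2):P a2@(0,2):R a3@(2,1):R a4@(1,2):R a5@(2,4):R a6@(2,1):R a8@(0,1):R
t=3: a0@(0,2):P a1@(2,1):P a2@(0,1):R a3@(2,0):R a5@(2,0):R a6@(2,0):R a8@(0,0):R
t=4: a0@(0,1):P a1@(2,0):P a2@(0,0):R a3@(2,4):R a5@(2,4):R a6@(2,4):R a8@(0,4):R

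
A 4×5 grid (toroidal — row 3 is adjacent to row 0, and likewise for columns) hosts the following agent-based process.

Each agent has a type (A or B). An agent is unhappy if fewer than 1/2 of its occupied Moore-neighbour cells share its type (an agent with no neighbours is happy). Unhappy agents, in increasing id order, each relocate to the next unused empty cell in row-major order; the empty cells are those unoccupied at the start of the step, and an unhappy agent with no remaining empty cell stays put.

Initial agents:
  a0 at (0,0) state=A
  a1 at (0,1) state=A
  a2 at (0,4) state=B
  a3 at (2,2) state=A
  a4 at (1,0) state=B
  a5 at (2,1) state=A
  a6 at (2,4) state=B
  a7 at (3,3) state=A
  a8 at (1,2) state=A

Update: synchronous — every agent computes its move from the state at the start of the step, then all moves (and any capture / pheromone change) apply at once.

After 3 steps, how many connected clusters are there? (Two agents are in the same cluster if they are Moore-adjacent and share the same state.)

t=1: a0@(0,2):A a1@(0,1):A a2@(0,3):B a3@(2,2):A a4@(1,1):B a5@(2,1):A a6@(2,4):B a7@(1,3):A a8@(1,2):A
t=2: a0@(0,2):A a1@(0,1):A a2@(0,0):B a3@(2,2):A a4@(0,4):B a5@(2,1):A a6@(1,0):B a7@(1,3):A a8@(1,2):A
t=3: (unchanged — steady state)

2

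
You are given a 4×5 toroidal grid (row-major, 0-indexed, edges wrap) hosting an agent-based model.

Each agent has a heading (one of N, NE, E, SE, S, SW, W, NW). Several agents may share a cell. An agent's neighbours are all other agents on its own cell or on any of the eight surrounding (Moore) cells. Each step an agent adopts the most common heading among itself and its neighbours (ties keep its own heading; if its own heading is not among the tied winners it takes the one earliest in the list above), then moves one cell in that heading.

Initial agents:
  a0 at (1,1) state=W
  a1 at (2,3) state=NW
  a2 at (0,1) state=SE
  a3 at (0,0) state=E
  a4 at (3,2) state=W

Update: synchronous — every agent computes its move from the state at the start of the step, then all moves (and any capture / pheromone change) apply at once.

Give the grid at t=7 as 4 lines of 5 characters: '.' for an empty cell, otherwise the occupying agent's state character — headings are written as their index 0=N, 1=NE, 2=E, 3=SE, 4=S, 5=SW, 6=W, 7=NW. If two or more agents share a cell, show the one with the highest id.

t=1: a0@(1,0):W a1@(1,2):NW a2@(0,0):W a3@(0,1):E a4@(3,1):W
t=2: a0@(1,4):W a1@(0,1):NW a2@(0,4):W a3@(0,0):W a4@(3,0):W
t=3: a0@(1,3):W a1@(0,0):W a2@(0,3):W a3@(0,4):W a4@(3,4):W
t=4: a0@(1,2):W a1@(0,4):W a2@(0,2):W a3@(0,3):W a4@(3,3):W
t=5: a0@(1,1):W a1@(0,3):W a2@(0,1):W a3@(0,2):W a4@(3,2):W
t=6: a0@(1,0):W a1@(0,2):W a2@(0,0):W a3@(0,1):W a4@(3,1):W
t=7: a0@(1,4):W a1@(0,1):W a2@(0,4):W a3@(0,0):W a4@(3,0):W

66..6
....6
.....
6....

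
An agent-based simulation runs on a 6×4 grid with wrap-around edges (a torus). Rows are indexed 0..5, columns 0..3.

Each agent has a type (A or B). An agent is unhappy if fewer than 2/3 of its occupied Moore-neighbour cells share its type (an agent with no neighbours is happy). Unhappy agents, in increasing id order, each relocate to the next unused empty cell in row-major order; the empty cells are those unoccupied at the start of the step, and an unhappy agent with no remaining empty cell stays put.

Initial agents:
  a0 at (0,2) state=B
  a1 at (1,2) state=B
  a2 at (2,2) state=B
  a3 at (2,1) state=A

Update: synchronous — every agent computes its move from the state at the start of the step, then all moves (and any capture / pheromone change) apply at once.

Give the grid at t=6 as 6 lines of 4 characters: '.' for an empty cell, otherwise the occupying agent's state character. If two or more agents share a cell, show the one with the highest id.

t=1: a0@(0,2):B a1@(1,2):B a2@(0,0):B a3@(0,1):A
t=2: a0@(0,3):B a1@(1,0):B a2@(1,1):B a3@(1,3):A
t=3: a0@(0,0):B a1@(1,0):B a2@(1,1):B a3@(0,1):A
t=4: a0@(0,0):B a1@(1,0):B a2@(1,1):B a3@(0,2):A
t=5: a0@(0,0):B a1@(1,0):B a2@(1,1):B a3@(0,1):A
t=6: a0@(0,0):B a1@(1,0):B a2@(1,1):B a3@(0,2):A

B.A.
BB..
....
....
....
....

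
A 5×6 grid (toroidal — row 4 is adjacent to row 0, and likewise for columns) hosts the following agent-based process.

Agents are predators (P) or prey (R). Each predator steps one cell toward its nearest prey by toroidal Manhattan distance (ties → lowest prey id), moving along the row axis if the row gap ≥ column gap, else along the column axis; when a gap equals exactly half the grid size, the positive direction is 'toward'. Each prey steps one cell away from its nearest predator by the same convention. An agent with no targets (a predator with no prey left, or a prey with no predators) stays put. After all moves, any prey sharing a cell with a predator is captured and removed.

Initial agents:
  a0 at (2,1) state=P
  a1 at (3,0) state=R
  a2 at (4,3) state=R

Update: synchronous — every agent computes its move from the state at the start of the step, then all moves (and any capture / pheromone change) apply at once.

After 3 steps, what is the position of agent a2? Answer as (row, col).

(2, 3)

t=1: a0@(3,1):P a1@(4,0):R a2@(0,3):R
t=2: a0@(4,1):P a1@(0,0):R a2@(1,3):R
t=3: a0@(0,1):P a1@(1,0):R a2@(2,3):R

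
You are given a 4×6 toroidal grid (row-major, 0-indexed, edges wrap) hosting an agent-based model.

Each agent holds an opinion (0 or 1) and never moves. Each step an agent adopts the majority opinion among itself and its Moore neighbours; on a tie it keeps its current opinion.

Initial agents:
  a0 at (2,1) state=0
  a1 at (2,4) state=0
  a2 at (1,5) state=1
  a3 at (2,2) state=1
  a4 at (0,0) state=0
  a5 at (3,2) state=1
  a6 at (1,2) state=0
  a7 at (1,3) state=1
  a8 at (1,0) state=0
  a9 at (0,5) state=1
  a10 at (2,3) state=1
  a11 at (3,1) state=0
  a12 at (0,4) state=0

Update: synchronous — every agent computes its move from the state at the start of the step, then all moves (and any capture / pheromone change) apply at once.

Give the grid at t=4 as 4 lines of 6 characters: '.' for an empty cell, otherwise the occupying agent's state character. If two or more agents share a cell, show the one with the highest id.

0...10
0.11.0
.0111.
.01...

t=1: a0@(2,1):0 a1@(2,4):1 a2@(1,5):0 a3@(2,2):1 a4@(0,0):0 a5@(3,2):1 a6@(1,2):1 a7@(1,3):1 a8@(1,0):0 a9@(0,5):0 a10@(2,3):1 a11@(3,1):0 a12@(0,4):1
t=2: (unchanged — steady state)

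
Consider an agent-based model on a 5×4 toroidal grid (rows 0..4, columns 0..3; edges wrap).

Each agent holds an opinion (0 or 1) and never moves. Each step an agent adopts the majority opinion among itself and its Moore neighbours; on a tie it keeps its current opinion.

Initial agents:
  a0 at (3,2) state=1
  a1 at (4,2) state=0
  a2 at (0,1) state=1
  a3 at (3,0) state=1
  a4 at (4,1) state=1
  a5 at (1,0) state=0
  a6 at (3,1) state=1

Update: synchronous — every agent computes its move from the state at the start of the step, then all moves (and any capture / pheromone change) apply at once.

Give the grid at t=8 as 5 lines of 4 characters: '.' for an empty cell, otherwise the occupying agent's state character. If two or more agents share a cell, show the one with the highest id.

.1..
0...
....
111.
.11.

t=1: a0@(3,2):1 a1@(4,2):1 a2@(0,1):1 a3@(3,0):1 a4@(4,1):1 a5@(1,0):0 a6@(3,1):1
t=2: (unchanged — steady state)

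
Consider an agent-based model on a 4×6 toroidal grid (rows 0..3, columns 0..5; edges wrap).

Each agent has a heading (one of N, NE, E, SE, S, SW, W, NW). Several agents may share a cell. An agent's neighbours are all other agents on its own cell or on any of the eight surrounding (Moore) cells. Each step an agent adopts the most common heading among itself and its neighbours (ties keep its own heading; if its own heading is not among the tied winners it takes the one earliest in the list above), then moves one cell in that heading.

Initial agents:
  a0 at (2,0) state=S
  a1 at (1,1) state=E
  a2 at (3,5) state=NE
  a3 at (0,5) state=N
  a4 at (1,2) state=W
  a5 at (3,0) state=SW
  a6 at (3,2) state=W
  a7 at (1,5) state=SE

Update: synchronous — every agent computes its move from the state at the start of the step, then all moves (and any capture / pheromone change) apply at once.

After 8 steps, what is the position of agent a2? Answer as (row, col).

(2, 5)

t=1: a0@(3,0):S a1@(1,2):E a2@(2,0):NE a3@(3,5):N a4@(1,1):W a5@(0,5):SW a6@(3,1):W a7@(2,0):SE
t=2: a0@(0,0):S a1@(1,3):E a2@(2,5):W a3@(2,5):N a4@(1,0):W a5@(1,4):SW a6@(3,0):W a7@(2,5):W
t=3: a0@(0,5):W a1@(1,4):E a2@(2,4):W a3@(2,4):W a4@(1,5):W a5@(1,3):W a6@(3,5):W a7@(2,4):W
t=4: a0@(0,4):W a1@(1,3):W a2@(2,3):W a3@(2,3):W a4@(1,4):W a5@(1,2):W a6@(3,4):W a7@(2,3):W
t=5: a0@(0,3):W a1@(1,2):W a2@(2,2):W a3@(2,2):W a4@(1,3):W a5@(1,1):W a6@(3,3):W a7@(2,2):W
t=6: a0@(0,2):W a1@(1,1):W a2@(2,1):W a3@(2,1):W a4@(1,2):W a5@(1,0):W a6@(3,2):W a7@(2,1):W
t=7: a0@(0,1):W a1@(1,0):W a2@(2,0):W a3@(2,0):W a4@(1,1):W a5@(1,5):W a6@(3,1):W a7@(2,0):W
t=8: a0@(0,0):W a1@(1,5):W a2@(2,5):W a3@(2,5):W a4@(1,0):W a5@(1,4):W a6@(3,0):W a7@(2,5):W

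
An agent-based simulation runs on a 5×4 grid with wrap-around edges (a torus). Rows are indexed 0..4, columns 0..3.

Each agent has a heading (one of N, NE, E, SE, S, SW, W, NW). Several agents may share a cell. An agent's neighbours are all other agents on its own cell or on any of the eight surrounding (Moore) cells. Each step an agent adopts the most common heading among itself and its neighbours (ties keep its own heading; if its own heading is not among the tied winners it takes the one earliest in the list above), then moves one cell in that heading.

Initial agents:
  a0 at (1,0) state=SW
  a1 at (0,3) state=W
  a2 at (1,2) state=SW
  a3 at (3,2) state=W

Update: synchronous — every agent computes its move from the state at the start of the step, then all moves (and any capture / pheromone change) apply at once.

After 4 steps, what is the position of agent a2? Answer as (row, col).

t=1: a0@(2,3):SW a1@(1,2):SW a2@(2,1):SW a3@(3,1):W
t=2: a0@(3,2):SW a1@(2,1):SW a2@(3,0):SW a3@(3,0):W
t=3: a0@(4,1):SW a1@(3,0):SW a2@(4,3):SW a3@(4,3):SW
t=4: a0@(0,0):SW a1@(4,3):SW a2@(0,2):SW a3@(0,2):SW

(0, 2)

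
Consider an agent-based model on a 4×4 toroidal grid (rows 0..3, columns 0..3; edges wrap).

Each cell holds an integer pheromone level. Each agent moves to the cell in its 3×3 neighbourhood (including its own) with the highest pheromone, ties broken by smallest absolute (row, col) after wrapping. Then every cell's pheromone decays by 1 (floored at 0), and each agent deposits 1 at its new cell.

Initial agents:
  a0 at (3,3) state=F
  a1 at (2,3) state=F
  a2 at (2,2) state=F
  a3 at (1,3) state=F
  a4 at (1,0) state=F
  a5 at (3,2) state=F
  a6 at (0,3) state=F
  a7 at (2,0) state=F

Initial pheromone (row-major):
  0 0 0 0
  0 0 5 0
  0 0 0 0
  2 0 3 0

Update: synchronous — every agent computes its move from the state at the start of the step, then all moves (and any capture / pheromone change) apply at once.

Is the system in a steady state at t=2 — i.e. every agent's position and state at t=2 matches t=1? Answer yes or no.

no

t=1: a0@(3,2) a1@(1,2) a2@(1,2) a3@(1,2) a4@(0,0) a5@(3,2) a6@(1,2) a7@(3,0) | pheromone: 1 0 0 0 / 0 0 8 0 / 0 0 0 0 / 2 0 4 0
t=2: a0@(3,2) a1@(1,2) a2@(1,2) a3@(1,2) a4@(3,0) a5@(3,2) a6@(1,2) a7@(3,0) | pheromone: 0 0 0 0 / 0 0 11 0 / 0 0 0 0 / 3 0 5 0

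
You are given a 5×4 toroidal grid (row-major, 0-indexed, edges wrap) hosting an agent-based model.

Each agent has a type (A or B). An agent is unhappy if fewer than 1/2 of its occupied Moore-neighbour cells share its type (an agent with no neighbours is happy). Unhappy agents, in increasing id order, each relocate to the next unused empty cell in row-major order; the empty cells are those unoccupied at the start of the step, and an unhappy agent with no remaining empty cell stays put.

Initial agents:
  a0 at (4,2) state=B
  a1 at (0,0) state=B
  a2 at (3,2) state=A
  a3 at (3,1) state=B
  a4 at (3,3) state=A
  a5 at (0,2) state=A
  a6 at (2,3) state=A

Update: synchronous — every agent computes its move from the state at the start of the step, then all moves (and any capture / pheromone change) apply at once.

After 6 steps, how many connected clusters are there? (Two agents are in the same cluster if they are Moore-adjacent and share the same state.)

2

t=1: a0@(0,1):B a1@(0,0):B a2@(3,2):A a3@(3,1):B a4@(3,3):A a5@(0,3):A a6@(2,3):A
t=2: a0@(0,1):B a1@(0,0):B a2@(3,2):A a3@(0,2):B a4@(3,3):A a5@(1,0):A a6@(2,3):A
t=3: a0@(0,1):B a1@(0,0):B a2@(3,2):A a3@(0,2):B a4@(3,3):A a5@(0,3):A a6@(2,3):A
t=4: a0@(0,1):B a1@(0,0):B a2@(3,2):A a3@(0,2):B a4@(3,3):A a5@(1,0):A a6@(2,3):A
t=5: a0@(0,1):B a1@(0,0):B a2@(3,2):A a3@(0,2):B a4@(3,3):A a5@(0,3):A a6@(2,3):A
t=6: a0@(0,1):B a1@(0,0):B a2@(3,2):A a3@(0,2):B a4@(3,3):A a5@(1,0):A a6@(2,3):A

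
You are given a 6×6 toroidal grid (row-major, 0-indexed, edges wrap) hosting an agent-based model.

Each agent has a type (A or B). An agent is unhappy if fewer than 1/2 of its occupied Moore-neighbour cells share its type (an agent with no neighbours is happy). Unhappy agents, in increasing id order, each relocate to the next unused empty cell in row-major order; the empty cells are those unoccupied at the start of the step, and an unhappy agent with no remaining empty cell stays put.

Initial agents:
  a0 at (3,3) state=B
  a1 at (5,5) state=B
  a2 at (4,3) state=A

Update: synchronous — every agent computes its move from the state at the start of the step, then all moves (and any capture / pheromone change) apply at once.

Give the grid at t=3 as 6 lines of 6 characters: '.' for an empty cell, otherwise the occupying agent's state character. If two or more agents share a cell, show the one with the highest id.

t=1: a0@(0,0):B a1@(5,5):B a2@(0,1):A
t=2: a0@(0,0):B a1@(5,5):B a2@(0,2):A
t=3: (unchanged — steady state)

B.A...
......
......
......
......
.....B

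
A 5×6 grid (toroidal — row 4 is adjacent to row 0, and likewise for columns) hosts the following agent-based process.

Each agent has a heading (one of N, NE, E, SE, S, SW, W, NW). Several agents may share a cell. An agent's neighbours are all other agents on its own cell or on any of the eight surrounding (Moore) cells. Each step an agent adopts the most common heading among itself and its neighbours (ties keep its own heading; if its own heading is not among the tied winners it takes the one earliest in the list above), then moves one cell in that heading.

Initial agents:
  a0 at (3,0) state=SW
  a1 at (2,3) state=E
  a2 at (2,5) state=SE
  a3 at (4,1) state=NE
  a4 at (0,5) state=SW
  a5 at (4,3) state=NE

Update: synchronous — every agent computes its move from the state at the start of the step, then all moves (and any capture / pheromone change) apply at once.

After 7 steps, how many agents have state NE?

t=1: a0@(4,5):SW a1@(2,4):E a2@(3,0):SE a3@(3,2):NE a4@(1,4):SW a5@(3,4):NE
t=2: a0@(0,4):SW a1@(2,5):E a2@(4,1):SE a3@(2,3):NE a4@(2,3):SW a5@(2,5):NE
t=3: a0@(1,3):SW a1@(2,0):E a2@(0,2):SE a3@(1,4):NE a4@(3,2):SW a5@(1,0):NE
t=4: a0@(2,2):SW a1@(2,1):E a2@(1,3):SE a3@(0,5):NE a4@(4,1):SW a5@(0,1):NE
t=5: a0@(3,1):SW a1@(2,2):E a2@(2,4):SE a3@(4,0):NE a4@(0,0):SW a5@(4,2):NE
t=6: a0@(2,2):NE a1@(2,3):E a2@(3,5):SE a3@(0,5):SW a4@(1,5):SW a5@(3,3):NE
t=7: a0@(1,3):NE a1@(1,4):NE a2@(4,0):SE a3@(1,4):SW a4@(2,4):SW a5@(2,4):NE

3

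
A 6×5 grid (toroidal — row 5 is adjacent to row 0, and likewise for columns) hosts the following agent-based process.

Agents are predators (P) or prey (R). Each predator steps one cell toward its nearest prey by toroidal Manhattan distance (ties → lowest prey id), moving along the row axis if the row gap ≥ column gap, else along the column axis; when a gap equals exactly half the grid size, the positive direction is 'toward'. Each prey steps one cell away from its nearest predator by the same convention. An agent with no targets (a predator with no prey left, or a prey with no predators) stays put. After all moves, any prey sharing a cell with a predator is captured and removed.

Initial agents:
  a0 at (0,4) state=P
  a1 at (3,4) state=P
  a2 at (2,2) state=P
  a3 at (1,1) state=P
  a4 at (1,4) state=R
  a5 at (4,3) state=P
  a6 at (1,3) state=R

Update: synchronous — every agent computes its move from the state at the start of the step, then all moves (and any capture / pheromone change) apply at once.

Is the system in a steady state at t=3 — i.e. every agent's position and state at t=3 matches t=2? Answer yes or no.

t=1: a0@(1,4):P a1@(2,4):P a2@(1,2):P a3@(1,0):P a5@(5,3):P a6@(2,3):R
t=2: a0@(2,4):P a1@(2,3):P a2@(2,2):P a3@(1,4):P a5@(0,3):P
t=3: (unchanged — steady state)

yes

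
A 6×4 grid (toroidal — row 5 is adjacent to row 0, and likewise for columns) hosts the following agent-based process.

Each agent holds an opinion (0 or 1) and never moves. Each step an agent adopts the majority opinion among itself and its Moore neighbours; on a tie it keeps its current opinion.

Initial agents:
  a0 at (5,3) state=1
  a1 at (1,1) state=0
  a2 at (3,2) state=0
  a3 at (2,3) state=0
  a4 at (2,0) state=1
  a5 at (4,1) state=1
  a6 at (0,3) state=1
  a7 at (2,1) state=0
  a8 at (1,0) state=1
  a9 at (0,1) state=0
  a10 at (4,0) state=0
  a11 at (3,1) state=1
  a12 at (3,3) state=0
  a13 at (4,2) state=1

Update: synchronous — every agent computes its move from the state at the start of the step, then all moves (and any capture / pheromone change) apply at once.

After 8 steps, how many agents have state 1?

6

t=1: a0@(5,3):1 a1@(1,1):0 a2@(3,2):0 a3@(2,3):0 a4@(2,0):0 a5@(4,1):1 a6@(0,3):1 a7@(2,1):0 a8@(1,0):0 a9@(0,1):0 a10@(4,0):1 a11@(3,1):1 a12@(3,3):0 a13@(4,2):1
t=2: (unchanged — steady state)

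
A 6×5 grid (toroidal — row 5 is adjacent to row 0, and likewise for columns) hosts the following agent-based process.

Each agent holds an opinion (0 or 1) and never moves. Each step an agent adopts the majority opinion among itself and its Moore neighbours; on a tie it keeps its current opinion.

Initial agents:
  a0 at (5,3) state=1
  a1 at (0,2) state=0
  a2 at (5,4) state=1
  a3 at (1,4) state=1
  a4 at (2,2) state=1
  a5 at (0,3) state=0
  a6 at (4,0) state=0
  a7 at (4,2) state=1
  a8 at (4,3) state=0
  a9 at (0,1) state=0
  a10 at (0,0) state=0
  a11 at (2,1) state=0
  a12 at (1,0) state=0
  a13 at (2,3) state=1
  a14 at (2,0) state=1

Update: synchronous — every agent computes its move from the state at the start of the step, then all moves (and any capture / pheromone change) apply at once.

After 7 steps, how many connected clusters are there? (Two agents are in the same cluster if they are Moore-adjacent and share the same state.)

2

t=1: a0@(5,3):1 a1@(0,2):0 a2@(5,4):0 a3@(1,4):1 a4@(2,2):1 a5@(0,3):1 a6@(4,0):0 a7@(4,2):1 a8@(4,3):1 a9@(0,1):0 a10@(0,0):0 a11@(2,1):0 a12@(1,0):0 a13@(2,3):1 a14@(2,0):1
t=2: (unchanged — steady state)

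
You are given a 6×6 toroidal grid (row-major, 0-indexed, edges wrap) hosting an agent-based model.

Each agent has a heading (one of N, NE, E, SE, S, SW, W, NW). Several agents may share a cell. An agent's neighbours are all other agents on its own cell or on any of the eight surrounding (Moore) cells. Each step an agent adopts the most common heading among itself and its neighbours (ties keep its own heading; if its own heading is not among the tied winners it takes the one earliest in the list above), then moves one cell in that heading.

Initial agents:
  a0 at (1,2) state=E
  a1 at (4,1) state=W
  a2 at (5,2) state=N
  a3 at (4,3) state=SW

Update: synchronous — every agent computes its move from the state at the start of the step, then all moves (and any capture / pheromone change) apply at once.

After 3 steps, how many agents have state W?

1

t=1: a0@(1,3):E a1@(4,0):W a2@(4,2):N a3@(5,2):SW
t=2: a0@(1,4):E a1@(4,5):W a2@(3,2):N a3@(0,1):SW
t=3: a0@(1,5):E a1@(4,4):W a2@(2,2):N a3@(1,0):SW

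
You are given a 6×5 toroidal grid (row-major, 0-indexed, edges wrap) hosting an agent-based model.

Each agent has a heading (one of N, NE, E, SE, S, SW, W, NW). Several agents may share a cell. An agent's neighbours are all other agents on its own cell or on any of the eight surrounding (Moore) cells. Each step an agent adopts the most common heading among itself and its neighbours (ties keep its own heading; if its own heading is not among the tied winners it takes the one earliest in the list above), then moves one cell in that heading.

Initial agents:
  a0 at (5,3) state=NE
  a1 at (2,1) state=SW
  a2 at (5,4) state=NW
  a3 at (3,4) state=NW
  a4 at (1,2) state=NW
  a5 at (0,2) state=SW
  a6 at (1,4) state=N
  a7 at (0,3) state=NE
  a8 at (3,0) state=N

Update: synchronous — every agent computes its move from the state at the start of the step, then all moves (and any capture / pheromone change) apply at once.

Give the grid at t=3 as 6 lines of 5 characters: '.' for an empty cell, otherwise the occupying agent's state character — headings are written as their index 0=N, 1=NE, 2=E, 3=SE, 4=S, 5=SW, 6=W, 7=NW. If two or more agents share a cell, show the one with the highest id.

.7...
.....
.11..
11...
.1.5.
.....

t=1: a0@(4,4):NE a1@(3,0):SW a2@(4,0):NE a3@(2,3):NW a4@(2,1):SW a5@(5,3):NE a6@(0,4):N a7@(5,4):NE a8@(2,0):N
t=2: a0@(3,0):NE a1@(4,4):SW a2@(3,1):NE a3@(1,2):NW a4@(3,0):SW a5@(4,4):NE a6@(5,0):NE a7@(4,0):NE a8@(3,4):SW
t=3: a0@(2,1):NE a1@(3,0):NE a2@(2,2):NE a3@(0,1):NW a4@(2,1):NE a5@(3,0):NE a6@(4,1):NE a7@(3,1):NE a8@(4,3):SW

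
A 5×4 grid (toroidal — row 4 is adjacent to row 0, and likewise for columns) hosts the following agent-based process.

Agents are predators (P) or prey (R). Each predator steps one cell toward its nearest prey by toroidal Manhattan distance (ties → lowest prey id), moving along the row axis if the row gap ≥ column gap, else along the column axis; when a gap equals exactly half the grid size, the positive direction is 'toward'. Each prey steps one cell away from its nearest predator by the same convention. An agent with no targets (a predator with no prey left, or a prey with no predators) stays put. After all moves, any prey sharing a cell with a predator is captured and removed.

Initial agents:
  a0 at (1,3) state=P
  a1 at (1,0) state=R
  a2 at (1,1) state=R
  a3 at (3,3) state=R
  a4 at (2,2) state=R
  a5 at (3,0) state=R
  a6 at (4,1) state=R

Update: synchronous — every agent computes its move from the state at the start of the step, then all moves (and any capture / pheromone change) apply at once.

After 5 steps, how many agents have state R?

t=1: a0@(1,0):P a1@(1,1):R a3@(4,3):R a4@(3,2):R a5@(4,0):R a6@(3,1):R
t=2: a0@(1,1):P a1@(1,2):R a3@(3,3):R a4@(4,2):R a5@(3,0):R a6@(4,1):R
t=3: a0@(1,2):P a1@(1,3):R a3@(4,3):R a4@(3,2):R a5@(4,0):R a6@(3,1):R
t=4: a0@(1,3):P a1@(1,0):R a3@(3,3):R a4@(4,2):R a5@(3,0):R a6@(4,1):R
t=5: a0@(1,0):P a1@(1,1):R a3@(4,3):R a4@(3,2):R a5@(4,0):R a6@(3,1):R

5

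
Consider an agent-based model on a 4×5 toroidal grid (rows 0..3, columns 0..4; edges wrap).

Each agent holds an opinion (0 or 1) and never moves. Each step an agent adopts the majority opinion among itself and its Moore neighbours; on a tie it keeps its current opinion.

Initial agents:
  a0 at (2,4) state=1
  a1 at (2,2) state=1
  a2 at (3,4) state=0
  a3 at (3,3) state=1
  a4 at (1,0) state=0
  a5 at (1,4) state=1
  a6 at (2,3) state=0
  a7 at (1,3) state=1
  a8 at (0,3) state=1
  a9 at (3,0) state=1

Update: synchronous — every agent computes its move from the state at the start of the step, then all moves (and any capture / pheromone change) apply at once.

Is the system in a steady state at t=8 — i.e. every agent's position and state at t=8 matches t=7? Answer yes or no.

yes

t=1: a0@(2,4):1 a1@(2,2):1 a2@(3,4):1 a3@(3,3):1 a4@(1,0):1 a5@(1,4):1 a6@(2,3):1 a7@(1,3):1 a8@(0,3):1 a9@(3,0):1
t=2: (unchanged — steady state)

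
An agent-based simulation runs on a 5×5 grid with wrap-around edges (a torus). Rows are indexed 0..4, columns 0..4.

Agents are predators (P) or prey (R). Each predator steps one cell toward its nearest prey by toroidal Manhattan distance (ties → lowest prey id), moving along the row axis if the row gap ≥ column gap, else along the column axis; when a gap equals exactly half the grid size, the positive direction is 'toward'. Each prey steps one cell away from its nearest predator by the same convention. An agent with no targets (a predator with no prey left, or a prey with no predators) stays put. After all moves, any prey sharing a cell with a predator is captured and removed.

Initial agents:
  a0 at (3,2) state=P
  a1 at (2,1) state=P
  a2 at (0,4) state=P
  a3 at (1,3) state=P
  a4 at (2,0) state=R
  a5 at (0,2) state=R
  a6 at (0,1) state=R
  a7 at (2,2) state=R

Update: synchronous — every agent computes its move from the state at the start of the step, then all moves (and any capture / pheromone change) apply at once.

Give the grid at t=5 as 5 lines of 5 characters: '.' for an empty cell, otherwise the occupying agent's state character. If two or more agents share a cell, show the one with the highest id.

t=1: a0@(2,2):P a1@(2,0):P a2@(0,3):P a3@(0,3):P a4@(2,4):R a5@(1,2):R a6@(4,1):R a7@(1,2):R
t=2: a0@(1,2):P a1@(2,4):P a2@(1,3):P a3@(1,3):P a4@(2,3):R a5@(0,2):R a6@(0,1):R a7@(0,2):R
t=3: a0@(0,2):P a1@(2,3):P a2@(2,3):P a3@(2,3):P a4@(2,2):R a5@(4,2):R a6@(4,1):R a7@(4,2):R
t=4: a0@(4,2):P a1@(2,2):P a2@(2,2):P a3@(2,2):P a4@(2,1):R a5@(3,2):R a6@(3,1):R a7@(3,2):R
t=5: a0@(3,2):P a1@(2,1):P a2@(2,1):P a3@(2,1):P a4@(2,0):R a5@(2,2):R a7@(2,2):R

.....
.....
RPR..
..P..
.....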